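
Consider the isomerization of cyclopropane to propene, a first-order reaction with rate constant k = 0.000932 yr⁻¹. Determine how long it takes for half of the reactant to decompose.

743.7 yr

Step 1: For a first-order reaction, t₁/₂ = ln(2)/k
Step 2: t₁/₂ = ln(2)/0.000932
Step 3: t₁/₂ = 0.6931/0.000932 = 743.7 yr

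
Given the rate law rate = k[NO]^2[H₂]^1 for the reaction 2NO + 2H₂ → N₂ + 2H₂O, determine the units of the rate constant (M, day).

M⁻²·day⁻¹

Step 1: Overall order = 2 + 1 = 3.
Step 2: rate has units M·day⁻¹; [NO]^2[H₂]^1 has units M^3.
Step 3: k = rate/([NO]^2[H₂]^1), so units of k = M^(1-3)·day⁻¹ = M⁻²·day⁻¹.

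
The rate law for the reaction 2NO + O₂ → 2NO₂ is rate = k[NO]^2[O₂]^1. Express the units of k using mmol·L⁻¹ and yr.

(mmol·L⁻¹)⁻²·yr⁻¹

Step 1: Overall order = 2 + 1 = 3.
Step 2: rate has units mmol·L⁻¹·yr⁻¹; [NO]^2[O₂]^1 has units (mmol·L⁻¹)^3.
Step 3: k = rate/([NO]^2[O₂]^1), so units of k = (mmol·L⁻¹)^(1-3)·yr⁻¹ = (mmol·L⁻¹)⁻²·yr⁻¹.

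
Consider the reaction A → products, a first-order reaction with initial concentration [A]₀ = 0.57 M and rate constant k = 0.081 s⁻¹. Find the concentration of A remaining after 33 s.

0.03936 M

Step 1: For a first-order reaction: [A] = [A]₀ × e^(-kt)
Step 2: [A] = 0.57 × e^(-0.081 × 33)
Step 3: [A] = 0.57 × e^(-2.673)
Step 4: [A] = 0.57 × 0.0690448 = 0.03936 M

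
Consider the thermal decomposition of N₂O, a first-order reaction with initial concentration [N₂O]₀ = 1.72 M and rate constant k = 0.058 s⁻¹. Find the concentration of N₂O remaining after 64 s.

0.04202 M

Step 1: For a first-order reaction: [N₂O] = [N₂O]₀ × e^(-kt)
Step 2: [N₂O] = 1.72 × e^(-0.058 × 64)
Step 3: [N₂O] = 1.72 × e^(-3.712)
Step 4: [N₂O] = 1.72 × 0.0244286 = 0.04202 M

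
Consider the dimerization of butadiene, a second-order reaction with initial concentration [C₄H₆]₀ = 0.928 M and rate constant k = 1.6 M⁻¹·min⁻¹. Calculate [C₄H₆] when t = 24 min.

0.02533 M

Step 1: For a second-order reaction: 1/[C₄H₆] = 1/[C₄H₆]₀ + kt
Step 2: 1/[C₄H₆] = 1/0.928 + 1.6 × 24
Step 3: 1/[C₄H₆] = 1.078 + 38.4 = 39.48
Step 4: [C₄H₆] = 1/39.48 = 0.02533 M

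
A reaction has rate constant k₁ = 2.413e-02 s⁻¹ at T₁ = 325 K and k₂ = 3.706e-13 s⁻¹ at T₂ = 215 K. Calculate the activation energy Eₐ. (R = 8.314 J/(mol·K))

131.5 kJ/mol

Step 1: Use the two-temperature Arrhenius form: ln(k₂/k₁) = -Eₐ/R × (1/T₂ - 1/T₁)
Step 2: ln(k₂/k₁) = ln(3.706e-13/2.413e-02) = ln(1.53585e-11) = -24.8994
Step 3: 1/T₂ - 1/T₁ = 1/215 - 1/325 = 1.574240e-03 K⁻¹
Step 4: Eₐ = -R × ln(k₂/k₁) / (1/T₂ - 1/T₁) = -8.314 × -24.8994 / 1.574240e-03
Step 5: Eₐ = 1.3150e+05 J/mol = 131.5 kJ/mol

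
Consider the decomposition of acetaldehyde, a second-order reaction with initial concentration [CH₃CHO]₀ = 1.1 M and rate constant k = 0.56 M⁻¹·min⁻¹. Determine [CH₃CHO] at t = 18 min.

0.091 M

Step 1: For a second-order reaction: 1/[CH₃CHO] = 1/[CH₃CHO]₀ + kt
Step 2: 1/[CH₃CHO] = 1/1.1 + 0.56 × 18
Step 3: 1/[CH₃CHO] = 0.9091 + 10.08 = 10.99
Step 4: [CH₃CHO] = 1/10.99 = 0.091 M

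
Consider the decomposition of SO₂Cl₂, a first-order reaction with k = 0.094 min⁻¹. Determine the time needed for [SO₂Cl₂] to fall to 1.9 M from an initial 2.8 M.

4.125 min

Step 1: For first-order: t = ln([SO₂Cl₂]₀/[SO₂Cl₂])/k
Step 2: t = ln(2.8/1.9)/0.094
Step 3: t = ln(1.474)/0.094
Step 4: t = 0.3878/0.094 = 4.125 min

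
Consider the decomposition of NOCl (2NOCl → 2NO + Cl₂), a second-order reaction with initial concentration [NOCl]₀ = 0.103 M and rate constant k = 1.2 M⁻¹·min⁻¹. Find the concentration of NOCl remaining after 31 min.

0.02132 M

Step 1: For a second-order reaction: 1/[NOCl] = 1/[NOCl]₀ + kt
Step 2: 1/[NOCl] = 1/0.103 + 1.2 × 31
Step 3: 1/[NOCl] = 9.709 + 37.2 = 46.91
Step 4: [NOCl] = 1/46.91 = 0.02132 M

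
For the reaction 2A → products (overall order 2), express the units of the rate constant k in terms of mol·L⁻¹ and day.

(mol·L⁻¹)⁻¹·day⁻¹

Step 1: For overall order n, rate = k × (concentration)^n.
Step 2: Rate has units mol·L⁻¹·day⁻¹; concentration term has units (mol·L⁻¹)^2.
Step 3: k = rate / (concentration)^n, so units of k = (mol·L⁻¹)^(1-2)·day⁻¹ = (mol·L⁻¹)⁻¹·day⁻¹.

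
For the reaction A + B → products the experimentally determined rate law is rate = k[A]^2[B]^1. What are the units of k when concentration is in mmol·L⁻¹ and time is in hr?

(mmol·L⁻¹)⁻²·hr⁻¹

Step 1: Overall order = 2 + 1 = 3.
Step 2: rate has units mmol·L⁻¹·hr⁻¹; [A]^2[B]^1 has units (mmol·L⁻¹)^3.
Step 3: k = rate/([A]^2[B]^1), so units of k = (mmol·L⁻¹)^(1-3)·hr⁻¹ = (mmol·L⁻¹)⁻²·hr⁻¹.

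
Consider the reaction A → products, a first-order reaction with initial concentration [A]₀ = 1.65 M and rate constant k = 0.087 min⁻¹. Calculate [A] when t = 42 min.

0.04271 M

Step 1: For a first-order reaction: [A] = [A]₀ × e^(-kt)
Step 2: [A] = 1.65 × e^(-0.087 × 42)
Step 3: [A] = 1.65 × e^(-3.654)
Step 4: [A] = 1.65 × 0.0258874 = 0.04271 M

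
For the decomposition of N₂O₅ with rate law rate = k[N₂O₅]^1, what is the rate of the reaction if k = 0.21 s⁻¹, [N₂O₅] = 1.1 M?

0.231 M/s

Step 1: Identify the rate law: rate = k[N₂O₅]^1
Step 2: Substitute values: rate = 0.21 × (1.1)^1
Step 3: Calculate: rate = 0.21 × 1.1 = 0.231 M/s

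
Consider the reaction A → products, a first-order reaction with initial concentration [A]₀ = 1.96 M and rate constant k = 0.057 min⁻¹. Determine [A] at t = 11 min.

1.047 M

Step 1: For a first-order reaction: [A] = [A]₀ × e^(-kt)
Step 2: [A] = 1.96 × e^(-0.057 × 11)
Step 3: [A] = 1.96 × e^(-0.627)
Step 4: [A] = 1.96 × 0.534192 = 1.047 M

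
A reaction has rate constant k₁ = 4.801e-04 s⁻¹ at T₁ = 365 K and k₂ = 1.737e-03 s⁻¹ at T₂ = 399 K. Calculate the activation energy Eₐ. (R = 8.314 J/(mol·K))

45.8 kJ/mol

Step 1: Use the two-temperature Arrhenius form: ln(k₂/k₁) = -Eₐ/R × (1/T₂ - 1/T₁)
Step 2: ln(k₂/k₁) = ln(1.737e-03/4.801e-04) = ln(3.618) = 1.28592
Step 3: 1/T₂ - 1/T₁ = 1/399 - 1/365 = -2.334604e-04 K⁻¹
Step 4: Eₐ = -R × ln(k₂/k₁) / (1/T₂ - 1/T₁) = -8.314 × 1.28592 / -2.334604e-04
Step 5: Eₐ = 4.5794e+04 J/mol = 45.8 kJ/mol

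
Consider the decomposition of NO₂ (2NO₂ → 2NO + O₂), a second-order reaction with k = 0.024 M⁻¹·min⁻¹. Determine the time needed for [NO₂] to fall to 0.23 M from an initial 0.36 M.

65.42 min

Step 1: For second-order: t = (1/[NO₂] - 1/[NO₂]₀)/k
Step 2: t = (1/0.23 - 1/0.36)/0.024
Step 3: t = (4.348 - 2.778)/0.024
Step 4: t = 1.57/0.024 = 65.42 min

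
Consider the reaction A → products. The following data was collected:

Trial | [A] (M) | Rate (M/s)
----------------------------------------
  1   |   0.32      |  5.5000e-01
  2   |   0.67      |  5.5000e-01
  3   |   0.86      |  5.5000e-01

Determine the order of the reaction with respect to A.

zeroth order (0)

Step 1: Compare trials - when concentration changes, rate stays constant.
Step 2: rate₂/rate₁ = 5.5000e-01/5.5000e-01 = 1
Step 3: [A]₂/[A]₁ = 0.67/0.32 = 2.094
Step 4: Since rate ratio ≈ (conc ratio)^0, the reaction is zeroth order.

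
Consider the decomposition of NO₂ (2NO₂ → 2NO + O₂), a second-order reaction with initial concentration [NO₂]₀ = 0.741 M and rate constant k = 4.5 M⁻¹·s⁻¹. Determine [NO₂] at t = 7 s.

0.03044 M

Step 1: For a second-order reaction: 1/[NO₂] = 1/[NO₂]₀ + kt
Step 2: 1/[NO₂] = 1/0.741 + 4.5 × 7
Step 3: 1/[NO₂] = 1.35 + 31.5 = 32.85
Step 4: [NO₂] = 1/32.85 = 0.03044 M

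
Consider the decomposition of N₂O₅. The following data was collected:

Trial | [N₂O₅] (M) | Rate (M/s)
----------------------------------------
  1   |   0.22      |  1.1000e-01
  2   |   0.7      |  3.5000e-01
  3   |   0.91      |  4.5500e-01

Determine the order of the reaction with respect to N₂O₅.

first order (1)

Step 1: Compare trials to find order n where rate₂/rate₁ = ([N₂O₅]₂/[N₂O₅]₁)^n
Step 2: rate₂/rate₁ = 3.5000e-01/1.1000e-01 = 3.182
Step 3: [N₂O₅]₂/[N₂O₅]₁ = 0.7/0.22 = 3.182
Step 4: n = ln(3.182)/ln(3.182) = 1.00 ≈ 1
Step 5: The reaction is first order in N₂O₅.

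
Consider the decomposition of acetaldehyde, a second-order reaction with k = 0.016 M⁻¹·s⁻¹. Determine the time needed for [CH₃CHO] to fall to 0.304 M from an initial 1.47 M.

163.1 s

Step 1: For second-order: t = (1/[CH₃CHO] - 1/[CH₃CHO]₀)/k
Step 2: t = (1/0.304 - 1/1.47)/0.016
Step 3: t = (3.289 - 0.6803)/0.016
Step 4: t = 2.609/0.016 = 163.1 s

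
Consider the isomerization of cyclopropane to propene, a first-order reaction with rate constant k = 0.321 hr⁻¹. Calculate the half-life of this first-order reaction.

2.159 hr

Step 1: For a first-order reaction, t₁/₂ = ln(2)/k
Step 2: t₁/₂ = ln(2)/0.321
Step 3: t₁/₂ = 0.6931/0.321 = 2.159 hr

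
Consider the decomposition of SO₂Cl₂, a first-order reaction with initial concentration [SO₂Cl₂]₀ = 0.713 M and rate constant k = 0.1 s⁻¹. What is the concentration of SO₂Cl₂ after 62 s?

0.001447 M

Step 1: For a first-order reaction: [SO₂Cl₂] = [SO₂Cl₂]₀ × e^(-kt)
Step 2: [SO₂Cl₂] = 0.713 × e^(-0.1 × 62)
Step 3: [SO₂Cl₂] = 0.713 × e^(-6.2)
Step 4: [SO₂Cl₂] = 0.713 × 0.00202943 = 0.001447 M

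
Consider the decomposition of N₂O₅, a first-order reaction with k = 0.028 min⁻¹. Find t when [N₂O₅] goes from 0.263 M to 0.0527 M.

57.41 min

Step 1: For first-order: t = ln([N₂O₅]₀/[N₂O₅])/k
Step 2: t = ln(0.263/0.0527)/0.028
Step 3: t = ln(4.991)/0.028
Step 4: t = 1.608/0.028 = 57.41 min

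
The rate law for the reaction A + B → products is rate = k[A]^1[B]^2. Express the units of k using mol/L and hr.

(mol/L)⁻²·hr⁻¹

Step 1: Overall order = 1 + 2 = 3.
Step 2: rate has units mol/L·hr⁻¹; [A]^1[B]^2 has units (mol/L)^3.
Step 3: k = rate/([A]^1[B]^2), so units of k = (mol/L)^(1-3)·hr⁻¹ = (mol/L)⁻²·hr⁻¹.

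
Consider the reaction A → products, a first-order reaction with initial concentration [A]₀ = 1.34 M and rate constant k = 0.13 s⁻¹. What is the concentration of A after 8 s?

0.4736 M

Step 1: For a first-order reaction: [A] = [A]₀ × e^(-kt)
Step 2: [A] = 1.34 × e^(-0.13 × 8)
Step 3: [A] = 1.34 × e^(-1.04)
Step 4: [A] = 1.34 × 0.353455 = 0.4736 M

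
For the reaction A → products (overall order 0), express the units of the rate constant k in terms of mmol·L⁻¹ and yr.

mmol·L⁻¹·yr⁻¹

Step 1: For overall order n, rate = k × (concentration)^n.
Step 2: Rate has units mmol·L⁻¹·yr⁻¹; concentration term has units (mmol·L⁻¹)^0.
Step 3: k = rate / (concentration)^n, so units of k = (mmol·L⁻¹)^(1-0)·yr⁻¹ = mmol·L⁻¹·yr⁻¹.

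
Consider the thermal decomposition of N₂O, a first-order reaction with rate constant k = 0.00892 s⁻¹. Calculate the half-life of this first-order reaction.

77.71 s

Step 1: For a first-order reaction, t₁/₂ = ln(2)/k
Step 2: t₁/₂ = ln(2)/0.00892
Step 3: t₁/₂ = 0.6931/0.00892 = 77.71 s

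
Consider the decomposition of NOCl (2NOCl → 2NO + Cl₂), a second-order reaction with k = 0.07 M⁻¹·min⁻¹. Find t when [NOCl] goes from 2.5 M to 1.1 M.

7.273 min

Step 1: For second-order: t = (1/[NOCl] - 1/[NOCl]₀)/k
Step 2: t = (1/1.1 - 1/2.5)/0.07
Step 3: t = (0.9091 - 0.4)/0.07
Step 4: t = 0.5091/0.07 = 7.273 min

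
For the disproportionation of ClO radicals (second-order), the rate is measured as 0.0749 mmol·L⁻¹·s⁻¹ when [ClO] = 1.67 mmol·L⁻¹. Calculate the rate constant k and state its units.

0.02686 (mmol·L⁻¹)⁻¹·s⁻¹

Step 1: rate = k[ClO]^2, so k = rate / [ClO]^2.
Step 2: k = 0.0749 / (1.67)^2 = 0.0749 / 2.789.
Step 3: k = 0.02686 (mmol·L⁻¹)⁻¹·s⁻¹.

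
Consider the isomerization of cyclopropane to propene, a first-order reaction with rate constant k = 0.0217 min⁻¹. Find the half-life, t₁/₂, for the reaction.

31.94 min

Step 1: For a first-order reaction, t₁/₂ = ln(2)/k
Step 2: t₁/₂ = ln(2)/0.0217
Step 3: t₁/₂ = 0.6931/0.0217 = 31.94 min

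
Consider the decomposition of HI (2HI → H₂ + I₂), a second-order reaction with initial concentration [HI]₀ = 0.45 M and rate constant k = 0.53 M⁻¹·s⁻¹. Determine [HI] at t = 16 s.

0.09344 M

Step 1: For a second-order reaction: 1/[HI] = 1/[HI]₀ + kt
Step 2: 1/[HI] = 1/0.45 + 0.53 × 16
Step 3: 1/[HI] = 2.222 + 8.48 = 10.7
Step 4: [HI] = 1/10.7 = 0.09344 M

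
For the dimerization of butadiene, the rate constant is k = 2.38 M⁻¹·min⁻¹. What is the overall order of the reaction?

second order (2)

Step 1: The units of k for an nth-order reaction are (concentration)^(1-n)·(time)⁻¹.
Step 2: Here k has units M⁻¹·min⁻¹, so the concentration exponent is -1.
Step 3: 1 - n = -1 ⇒ n = 2. The reaction is second order.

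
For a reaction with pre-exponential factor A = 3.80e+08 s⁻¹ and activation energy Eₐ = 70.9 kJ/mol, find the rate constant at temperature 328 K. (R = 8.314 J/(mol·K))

1.94e-03 s⁻¹

Step 1: Use the Arrhenius equation: k = A × exp(-Eₐ/RT)
Step 2: Convert Eₐ to J/mol: 70.9 kJ/mol = 70900 J/mol
Step 3: Calculate the exponent: -Eₐ/(RT) = -70900/(8.314 × 328) = -25.99934
Step 4: k = 3.80e+08 × exp(-25.99934)
Step 5: k = 3.80e+08 × 5.11246e-12 = 1.9427e-03 s⁻¹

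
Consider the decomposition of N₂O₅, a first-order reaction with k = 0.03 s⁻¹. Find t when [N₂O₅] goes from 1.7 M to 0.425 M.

46.21 s

Step 1: For first-order: t = ln([N₂O₅]₀/[N₂O₅])/k
Step 2: t = ln(1.7/0.425)/0.03
Step 3: t = ln(4)/0.03
Step 4: t = 1.386/0.03 = 46.21 s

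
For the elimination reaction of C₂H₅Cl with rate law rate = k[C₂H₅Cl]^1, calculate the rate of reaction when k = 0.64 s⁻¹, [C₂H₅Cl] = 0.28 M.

0.1792 M/s

Step 1: Identify the rate law: rate = k[C₂H₅Cl]^1
Step 2: Substitute values: rate = 0.64 × (0.28)^1
Step 3: Calculate: rate = 0.64 × 0.28 = 0.1792 M/s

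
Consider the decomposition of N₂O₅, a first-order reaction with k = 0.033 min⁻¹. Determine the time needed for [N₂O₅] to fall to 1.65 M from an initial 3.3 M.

21 min

Step 1: For first-order: t = ln([N₂O₅]₀/[N₂O₅])/k
Step 2: t = ln(3.3/1.65)/0.033
Step 3: t = ln(2)/0.033
Step 4: t = 0.6931/0.033 = 21 min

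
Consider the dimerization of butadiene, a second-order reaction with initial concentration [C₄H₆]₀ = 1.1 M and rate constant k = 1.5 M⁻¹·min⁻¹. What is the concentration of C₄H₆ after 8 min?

0.07746 M

Step 1: For a second-order reaction: 1/[C₄H₆] = 1/[C₄H₆]₀ + kt
Step 2: 1/[C₄H₆] = 1/1.1 + 1.5 × 8
Step 3: 1/[C₄H₆] = 0.9091 + 12 = 12.91
Step 4: [C₄H₆] = 1/12.91 = 0.07746 M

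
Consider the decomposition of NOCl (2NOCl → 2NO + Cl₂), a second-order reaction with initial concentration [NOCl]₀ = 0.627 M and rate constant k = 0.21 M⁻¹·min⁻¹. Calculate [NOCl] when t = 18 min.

0.1861 M

Step 1: For a second-order reaction: 1/[NOCl] = 1/[NOCl]₀ + kt
Step 2: 1/[NOCl] = 1/0.627 + 0.21 × 18
Step 3: 1/[NOCl] = 1.595 + 3.78 = 5.375
Step 4: [NOCl] = 1/5.375 = 0.1861 M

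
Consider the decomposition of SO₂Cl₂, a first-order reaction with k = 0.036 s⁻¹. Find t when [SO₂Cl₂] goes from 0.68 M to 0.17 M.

38.51 s

Step 1: For first-order: t = ln([SO₂Cl₂]₀/[SO₂Cl₂])/k
Step 2: t = ln(0.68/0.17)/0.036
Step 3: t = ln(4)/0.036
Step 4: t = 1.386/0.036 = 38.51 s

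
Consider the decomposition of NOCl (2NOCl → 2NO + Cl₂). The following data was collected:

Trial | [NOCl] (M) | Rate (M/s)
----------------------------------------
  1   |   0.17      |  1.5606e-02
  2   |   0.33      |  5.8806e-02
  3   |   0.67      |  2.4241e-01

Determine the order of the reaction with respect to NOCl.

second order (2)

Step 1: Compare trials to find order n where rate₂/rate₁ = ([NOCl]₂/[NOCl]₁)^n
Step 2: rate₂/rate₁ = 5.8806e-02/1.5606e-02 = 3.768
Step 3: [NOCl]₂/[NOCl]₁ = 0.33/0.17 = 1.941
Step 4: n = ln(3.768)/ln(1.941) = 2.00 ≈ 2
Step 5: The reaction is second order in NOCl.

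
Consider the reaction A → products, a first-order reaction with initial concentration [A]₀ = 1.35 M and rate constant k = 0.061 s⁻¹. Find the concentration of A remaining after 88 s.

0.006296 M

Step 1: For a first-order reaction: [A] = [A]₀ × e^(-kt)
Step 2: [A] = 1.35 × e^(-0.061 × 88)
Step 3: [A] = 1.35 × e^(-5.368)
Step 4: [A] = 1.35 × 0.00466345 = 0.006296 M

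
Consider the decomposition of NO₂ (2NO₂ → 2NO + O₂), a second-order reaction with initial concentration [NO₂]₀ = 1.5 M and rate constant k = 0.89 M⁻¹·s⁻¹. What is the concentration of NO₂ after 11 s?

0.09563 M

Step 1: For a second-order reaction: 1/[NO₂] = 1/[NO₂]₀ + kt
Step 2: 1/[NO₂] = 1/1.5 + 0.89 × 11
Step 3: 1/[NO₂] = 0.6667 + 9.79 = 10.46
Step 4: [NO₂] = 1/10.46 = 0.09563 M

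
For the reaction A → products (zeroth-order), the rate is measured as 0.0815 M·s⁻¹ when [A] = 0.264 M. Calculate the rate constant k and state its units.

0.0815 M·s⁻¹

Step 1: For a zeroth-order reaction, rate = k (independent of concentration).
Step 2: k = rate = 0.0815 M·s⁻¹.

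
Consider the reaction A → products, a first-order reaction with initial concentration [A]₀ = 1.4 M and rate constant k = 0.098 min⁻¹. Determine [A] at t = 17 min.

0.2646 M

Step 1: For a first-order reaction: [A] = [A]₀ × e^(-kt)
Step 2: [A] = 1.4 × e^(-0.098 × 17)
Step 3: [A] = 1.4 × e^(-1.666)
Step 4: [A] = 1.4 × 0.189002 = 0.2646 M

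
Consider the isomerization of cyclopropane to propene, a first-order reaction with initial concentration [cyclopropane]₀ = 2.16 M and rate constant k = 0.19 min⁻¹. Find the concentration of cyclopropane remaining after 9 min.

0.3907 M

Step 1: For a first-order reaction: [cyclopropane] = [cyclopropane]₀ × e^(-kt)
Step 2: [cyclopropane] = 2.16 × e^(-0.19 × 9)
Step 3: [cyclopropane] = 2.16 × e^(-1.71)
Step 4: [cyclopropane] = 2.16 × 0.180866 = 0.3907 M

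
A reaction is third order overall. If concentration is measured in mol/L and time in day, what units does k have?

(mol/L)⁻²·day⁻¹

Step 1: For overall order n, rate = k × (concentration)^n.
Step 2: Rate has units mol/L·day⁻¹; concentration term has units (mol/L)^3.
Step 3: k = rate / (concentration)^n, so units of k = (mol/L)^(1-3)·day⁻¹ = (mol/L)⁻²·day⁻¹.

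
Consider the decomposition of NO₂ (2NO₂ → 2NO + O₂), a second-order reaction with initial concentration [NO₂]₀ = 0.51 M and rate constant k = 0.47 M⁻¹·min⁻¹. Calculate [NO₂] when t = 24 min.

0.07552 M

Step 1: For a second-order reaction: 1/[NO₂] = 1/[NO₂]₀ + kt
Step 2: 1/[NO₂] = 1/0.51 + 0.47 × 24
Step 3: 1/[NO₂] = 1.961 + 11.28 = 13.24
Step 4: [NO₂] = 1/13.24 = 0.07552 M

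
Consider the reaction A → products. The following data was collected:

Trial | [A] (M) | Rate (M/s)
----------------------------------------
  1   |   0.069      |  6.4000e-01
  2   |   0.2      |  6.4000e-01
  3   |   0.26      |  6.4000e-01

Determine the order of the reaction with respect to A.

zeroth order (0)

Step 1: Compare trials - when concentration changes, rate stays constant.
Step 2: rate₂/rate₁ = 6.4000e-01/6.4000e-01 = 1
Step 3: [A]₂/[A]₁ = 0.2/0.069 = 2.899
Step 4: Since rate ratio ≈ (conc ratio)^0, the reaction is zeroth order.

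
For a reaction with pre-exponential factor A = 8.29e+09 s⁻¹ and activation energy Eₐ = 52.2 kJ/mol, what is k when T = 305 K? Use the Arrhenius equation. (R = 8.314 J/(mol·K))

9.51e+00 s⁻¹

Step 1: Use the Arrhenius equation: k = A × exp(-Eₐ/RT)
Step 2: Convert Eₐ to J/mol: 52.2 kJ/mol = 52200 J/mol
Step 3: Calculate the exponent: -Eₐ/(RT) = -52200/(8.314 × 305) = -20.58546
Step 4: k = 8.29e+09 × exp(-20.58546)
Step 5: k = 8.29e+09 × 1.14775e-09 = 9.5148e+00 s⁻¹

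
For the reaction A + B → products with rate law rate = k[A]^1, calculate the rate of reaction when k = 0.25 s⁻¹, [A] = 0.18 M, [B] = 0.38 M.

0.045 M/s

Step 1: The rate law is rate = k[A]^1
Step 2: Note that the rate does not depend on [B] (zero order in B).
Step 3: rate = 0.25 × (0.18)^1 = 0.045 M/s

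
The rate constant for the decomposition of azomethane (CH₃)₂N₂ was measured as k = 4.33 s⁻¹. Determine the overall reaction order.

first order (1)

Step 1: The units of k for an nth-order reaction are (concentration)^(1-n)·(time)⁻¹.
Step 2: Here k has units s⁻¹, so the concentration exponent is 0.
Step 3: 1 - n = 0 ⇒ n = 1. The reaction is first order.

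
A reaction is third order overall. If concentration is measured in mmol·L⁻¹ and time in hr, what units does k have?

(mmol·L⁻¹)⁻²·hr⁻¹

Step 1: For overall order n, rate = k × (concentration)^n.
Step 2: Rate has units mmol·L⁻¹·hr⁻¹; concentration term has units (mmol·L⁻¹)^3.
Step 3: k = rate / (concentration)^n, so units of k = (mmol·L⁻¹)^(1-3)·hr⁻¹ = (mmol·L⁻¹)⁻²·hr⁻¹.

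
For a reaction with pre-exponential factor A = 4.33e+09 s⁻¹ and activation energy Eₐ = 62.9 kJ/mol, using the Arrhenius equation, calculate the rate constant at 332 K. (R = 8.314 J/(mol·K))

5.49e-01 s⁻¹

Step 1: Use the Arrhenius equation: k = A × exp(-Eₐ/RT)
Step 2: Convert Eₐ to J/mol: 62.9 kJ/mol = 62900 J/mol
Step 3: Calculate the exponent: -Eₐ/(RT) = -62900/(8.314 × 332) = -22.78781
Step 4: k = 4.33e+09 × exp(-22.78781)
Step 5: k = 4.33e+09 × 1.26876e-10 = 5.4937e-01 s⁻¹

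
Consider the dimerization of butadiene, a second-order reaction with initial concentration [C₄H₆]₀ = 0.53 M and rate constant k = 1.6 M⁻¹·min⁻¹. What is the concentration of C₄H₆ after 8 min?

0.06809 M

Step 1: For a second-order reaction: 1/[C₄H₆] = 1/[C₄H₆]₀ + kt
Step 2: 1/[C₄H₆] = 1/0.53 + 1.6 × 8
Step 3: 1/[C₄H₆] = 1.887 + 12.8 = 14.69
Step 4: [C₄H₆] = 1/14.69 = 0.06809 M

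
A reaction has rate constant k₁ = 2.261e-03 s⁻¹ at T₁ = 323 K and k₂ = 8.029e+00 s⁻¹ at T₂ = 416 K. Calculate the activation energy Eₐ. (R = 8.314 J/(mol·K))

98.2 kJ/mol

Step 1: Use the two-temperature Arrhenius form: ln(k₂/k₁) = -Eₐ/R × (1/T₂ - 1/T₁)
Step 2: ln(k₂/k₁) = ln(8.029e+00/2.261e-03) = ln(3551.08) = 8.17501
Step 3: 1/T₂ - 1/T₁ = 1/416 - 1/323 = -6.921291e-04 K⁻¹
Step 4: Eₐ = -R × ln(k₂/k₁) / (1/T₂ - 1/T₁) = -8.314 × 8.17501 / -6.921291e-04
Step 5: Eₐ = 9.8200e+04 J/mol = 98.2 kJ/mol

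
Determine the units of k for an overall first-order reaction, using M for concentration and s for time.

s⁻¹

Step 1: For overall order n, rate = k × (concentration)^n.
Step 2: Rate has units M·s⁻¹; concentration term has units M^1.
Step 3: k = rate / (concentration)^n, so units of k = M^(1-1)·s⁻¹ = s⁻¹.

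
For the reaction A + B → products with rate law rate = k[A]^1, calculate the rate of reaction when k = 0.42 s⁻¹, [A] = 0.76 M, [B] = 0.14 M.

0.3192 M/s

Step 1: The rate law is rate = k[A]^1
Step 2: Note that the rate does not depend on [B] (zero order in B).
Step 3: rate = 0.42 × (0.76)^1 = 0.3192 M/s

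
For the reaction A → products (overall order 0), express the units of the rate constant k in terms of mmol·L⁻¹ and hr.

mmol·L⁻¹·hr⁻¹

Step 1: For overall order n, rate = k × (concentration)^n.
Step 2: Rate has units mmol·L⁻¹·hr⁻¹; concentration term has units (mmol·L⁻¹)^0.
Step 3: k = rate / (concentration)^n, so units of k = (mmol·L⁻¹)^(1-0)·hr⁻¹ = mmol·L⁻¹·hr⁻¹.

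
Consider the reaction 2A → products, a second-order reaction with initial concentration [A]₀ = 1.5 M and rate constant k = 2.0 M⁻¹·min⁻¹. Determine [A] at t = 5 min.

0.09375 M

Step 1: For a second-order reaction: 1/[A] = 1/[A]₀ + kt
Step 2: 1/[A] = 1/1.5 + 2.0 × 5
Step 3: 1/[A] = 0.6667 + 10 = 10.67
Step 4: [A] = 1/10.67 = 0.09375 M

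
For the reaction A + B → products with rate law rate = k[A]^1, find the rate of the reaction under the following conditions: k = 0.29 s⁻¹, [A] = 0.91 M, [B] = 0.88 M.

0.2639 M/s

Step 1: The rate law is rate = k[A]^1
Step 2: Note that the rate does not depend on [B] (zero order in B).
Step 3: rate = 0.29 × (0.91)^1 = 0.2639 M/s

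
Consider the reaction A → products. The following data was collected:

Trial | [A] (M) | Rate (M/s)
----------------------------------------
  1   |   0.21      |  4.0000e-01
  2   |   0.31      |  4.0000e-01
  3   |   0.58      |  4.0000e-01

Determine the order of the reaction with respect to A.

zeroth order (0)

Step 1: Compare trials - when concentration changes, rate stays constant.
Step 2: rate₂/rate₁ = 4.0000e-01/4.0000e-01 = 1
Step 3: [A]₂/[A]₁ = 0.31/0.21 = 1.476
Step 4: Since rate ratio ≈ (conc ratio)^0, the reaction is zeroth order.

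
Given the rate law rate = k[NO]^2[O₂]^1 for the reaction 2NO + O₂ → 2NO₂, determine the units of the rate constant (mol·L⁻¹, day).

(mol·L⁻¹)⁻²·day⁻¹

Step 1: Overall order = 2 + 1 = 3.
Step 2: rate has units mol·L⁻¹·day⁻¹; [NO]^2[O₂]^1 has units (mol·L⁻¹)^3.
Step 3: k = rate/([NO]^2[O₂]^1), so units of k = (mol·L⁻¹)^(1-3)·day⁻¹ = (mol·L⁻¹)⁻²·day⁻¹.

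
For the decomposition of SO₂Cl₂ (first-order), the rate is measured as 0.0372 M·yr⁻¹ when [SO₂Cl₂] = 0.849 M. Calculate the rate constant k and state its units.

0.04382 yr⁻¹

Step 1: rate = k[SO₂Cl₂]^1, so k = rate / [SO₂Cl₂]^1.
Step 2: k = 0.0372 / (0.849)^1 = 0.0372 / 0.849.
Step 3: k = 0.04382 yr⁻¹.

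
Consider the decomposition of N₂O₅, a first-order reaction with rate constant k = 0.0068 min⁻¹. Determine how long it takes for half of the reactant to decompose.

101.9 min

Step 1: For a first-order reaction, t₁/₂ = ln(2)/k
Step 2: t₁/₂ = ln(2)/0.0068
Step 3: t₁/₂ = 0.6931/0.0068 = 101.9 min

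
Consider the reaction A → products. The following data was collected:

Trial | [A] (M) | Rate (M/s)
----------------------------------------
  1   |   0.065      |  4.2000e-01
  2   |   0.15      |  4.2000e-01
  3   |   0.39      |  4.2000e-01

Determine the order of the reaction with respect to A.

zeroth order (0)

Step 1: Compare trials - when concentration changes, rate stays constant.
Step 2: rate₂/rate₁ = 4.2000e-01/4.2000e-01 = 1
Step 3: [A]₂/[A]₁ = 0.15/0.065 = 2.308
Step 4: Since rate ratio ≈ (conc ratio)^0, the reaction is zeroth order.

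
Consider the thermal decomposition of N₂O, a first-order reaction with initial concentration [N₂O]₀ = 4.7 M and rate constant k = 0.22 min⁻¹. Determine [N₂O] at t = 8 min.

0.8086 M

Step 1: For a first-order reaction: [N₂O] = [N₂O]₀ × e^(-kt)
Step 2: [N₂O] = 4.7 × e^(-0.22 × 8)
Step 3: [N₂O] = 4.7 × e^(-1.76)
Step 4: [N₂O] = 4.7 × 0.172045 = 0.8086 M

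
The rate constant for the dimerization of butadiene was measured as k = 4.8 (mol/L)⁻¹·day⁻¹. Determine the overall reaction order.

second order (2)

Step 1: The units of k for an nth-order reaction are (concentration)^(1-n)·(time)⁻¹.
Step 2: Here k has units (mol/L)⁻¹·day⁻¹, so the concentration exponent is -1.
Step 3: 1 - n = -1 ⇒ n = 2. The reaction is second order.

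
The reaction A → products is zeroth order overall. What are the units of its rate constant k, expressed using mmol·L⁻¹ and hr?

mmol·L⁻¹·hr⁻¹

Step 1: For overall order n, rate = k × (concentration)^n.
Step 2: Rate has units mmol·L⁻¹·hr⁻¹; concentration term has units (mmol·L⁻¹)^0.
Step 3: k = rate / (concentration)^n, so units of k = (mmol·L⁻¹)^(1-0)·hr⁻¹ = mmol·L⁻¹·hr⁻¹.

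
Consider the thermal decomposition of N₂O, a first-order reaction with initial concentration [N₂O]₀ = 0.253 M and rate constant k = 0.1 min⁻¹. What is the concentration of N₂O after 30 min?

0.0126 M

Step 1: For a first-order reaction: [N₂O] = [N₂O]₀ × e^(-kt)
Step 2: [N₂O] = 0.253 × e^(-0.1 × 30)
Step 3: [N₂O] = 0.253 × e^(-3)
Step 4: [N₂O] = 0.253 × 0.0497871 = 0.0126 M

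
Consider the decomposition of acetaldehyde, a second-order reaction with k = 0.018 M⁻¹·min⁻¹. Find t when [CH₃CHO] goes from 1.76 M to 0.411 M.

103.6 min

Step 1: For second-order: t = (1/[CH₃CHO] - 1/[CH₃CHO]₀)/k
Step 2: t = (1/0.411 - 1/1.76)/0.018
Step 3: t = (2.433 - 0.5682)/0.018
Step 4: t = 1.865/0.018 = 103.6 min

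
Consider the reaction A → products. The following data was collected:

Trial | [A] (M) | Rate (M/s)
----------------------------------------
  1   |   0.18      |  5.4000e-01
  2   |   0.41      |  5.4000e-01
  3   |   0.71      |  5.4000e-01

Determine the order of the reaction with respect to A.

zeroth order (0)

Step 1: Compare trials - when concentration changes, rate stays constant.
Step 2: rate₂/rate₁ = 5.4000e-01/5.4000e-01 = 1
Step 3: [A]₂/[A]₁ = 0.41/0.18 = 2.278
Step 4: Since rate ratio ≈ (conc ratio)^0, the reaction is zeroth order.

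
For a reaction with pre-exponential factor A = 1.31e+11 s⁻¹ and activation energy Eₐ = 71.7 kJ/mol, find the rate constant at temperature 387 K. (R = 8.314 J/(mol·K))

2.75e+01 s⁻¹

Step 1: Use the Arrhenius equation: k = A × exp(-Eₐ/RT)
Step 2: Convert Eₐ to J/mol: 71.7 kJ/mol = 71700 J/mol
Step 3: Calculate the exponent: -Eₐ/(RT) = -71700/(8.314 × 387) = -22.28426
Step 4: k = 1.31e+11 × exp(-22.28426)
Step 5: k = 1.31e+11 × 2.09927e-10 = 2.7500e+01 s⁻¹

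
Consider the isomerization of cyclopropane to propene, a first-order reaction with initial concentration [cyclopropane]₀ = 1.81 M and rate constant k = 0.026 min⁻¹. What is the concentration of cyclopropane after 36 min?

0.7099 M

Step 1: For a first-order reaction: [cyclopropane] = [cyclopropane]₀ × e^(-kt)
Step 2: [cyclopropane] = 1.81 × e^(-0.026 × 36)
Step 3: [cyclopropane] = 1.81 × e^(-0.936)
Step 4: [cyclopropane] = 1.81 × 0.392193 = 0.7099 M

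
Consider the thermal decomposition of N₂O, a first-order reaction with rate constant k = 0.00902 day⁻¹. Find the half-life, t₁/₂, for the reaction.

76.85 day

Step 1: For a first-order reaction, t₁/₂ = ln(2)/k
Step 2: t₁/₂ = ln(2)/0.00902
Step 3: t₁/₂ = 0.6931/0.00902 = 76.85 day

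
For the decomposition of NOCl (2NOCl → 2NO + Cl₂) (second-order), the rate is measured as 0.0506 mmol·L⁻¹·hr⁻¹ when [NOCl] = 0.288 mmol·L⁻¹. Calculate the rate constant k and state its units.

0.6101 (mmol·L⁻¹)⁻¹·hr⁻¹

Step 1: rate = k[NOCl]^2, so k = rate / [NOCl]^2.
Step 2: k = 0.0506 / (0.288)^2 = 0.0506 / 0.08294.
Step 3: k = 0.6101 (mmol·L⁻¹)⁻¹·hr⁻¹.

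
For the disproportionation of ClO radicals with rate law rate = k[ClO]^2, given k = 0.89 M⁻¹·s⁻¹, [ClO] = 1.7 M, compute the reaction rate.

2.572 M/s

Step 1: Identify the rate law: rate = k[ClO]^2
Step 2: Substitute values: rate = 0.89 × (1.7)^2
Step 3: Calculate: rate = 0.89 × 2.89 = 2.5721 M/s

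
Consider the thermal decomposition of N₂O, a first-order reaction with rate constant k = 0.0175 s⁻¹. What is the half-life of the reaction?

39.61 s

Step 1: For a first-order reaction, t₁/₂ = ln(2)/k
Step 2: t₁/₂ = ln(2)/0.0175
Step 3: t₁/₂ = 0.6931/0.0175 = 39.61 s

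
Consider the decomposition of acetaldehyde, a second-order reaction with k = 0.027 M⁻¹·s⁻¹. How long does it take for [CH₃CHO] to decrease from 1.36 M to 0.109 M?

312.6 s

Step 1: For second-order: t = (1/[CH₃CHO] - 1/[CH₃CHO]₀)/k
Step 2: t = (1/0.109 - 1/1.36)/0.027
Step 3: t = (9.174 - 0.7353)/0.027
Step 4: t = 8.439/0.027 = 312.6 s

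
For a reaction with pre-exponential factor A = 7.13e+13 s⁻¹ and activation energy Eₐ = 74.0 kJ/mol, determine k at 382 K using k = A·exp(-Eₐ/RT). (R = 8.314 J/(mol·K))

5.42e+03 s⁻¹

Step 1: Use the Arrhenius equation: k = A × exp(-Eₐ/RT)
Step 2: Convert Eₐ to J/mol: 74.0 kJ/mol = 74000 J/mol
Step 3: Calculate the exponent: -Eₐ/(RT) = -74000/(8.314 × 382) = -23.30013
Step 4: k = 7.13e+13 × exp(-23.30013)
Step 5: k = 7.13e+13 × 7.60120e-11 = 5.4197e+03 s⁻¹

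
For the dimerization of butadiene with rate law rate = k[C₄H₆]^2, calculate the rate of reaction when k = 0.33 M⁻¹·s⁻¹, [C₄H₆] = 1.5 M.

0.7425 M/s

Step 1: Identify the rate law: rate = k[C₄H₆]^2
Step 2: Substitute values: rate = 0.33 × (1.5)^2
Step 3: Calculate: rate = 0.33 × 2.25 = 0.7425 M/s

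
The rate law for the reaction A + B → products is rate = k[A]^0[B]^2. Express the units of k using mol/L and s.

(mol/L)⁻¹·s⁻¹

Step 1: Overall order = 0 + 2 = 2.
Step 2: rate has units mol/L·s⁻¹; [A]^0[B]^2 has units (mol/L)^2.
Step 3: k = rate/([A]^0[B]^2), so units of k = (mol/L)^(1-2)·s⁻¹ = (mol/L)⁻¹·s⁻¹.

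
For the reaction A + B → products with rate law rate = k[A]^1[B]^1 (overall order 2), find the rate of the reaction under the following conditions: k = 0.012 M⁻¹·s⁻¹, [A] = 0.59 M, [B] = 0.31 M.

0.002195 M/s

Step 1: The rate law is rate = k[A]^1[B]^1, overall order = 1+1 = 2
Step 2: Substitute values: rate = 0.012 × (0.59)^1 × (0.31)^1
Step 3: rate = 0.012 × 0.59 × 0.31 = 0.0021948 M/s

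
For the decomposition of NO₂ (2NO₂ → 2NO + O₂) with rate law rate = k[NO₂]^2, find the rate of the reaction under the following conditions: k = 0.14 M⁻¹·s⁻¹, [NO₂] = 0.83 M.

0.09645 M/s

Step 1: Identify the rate law: rate = k[NO₂]^2
Step 2: Substitute values: rate = 0.14 × (0.83)^2
Step 3: Calculate: rate = 0.14 × 0.6889 = 0.096446 M/s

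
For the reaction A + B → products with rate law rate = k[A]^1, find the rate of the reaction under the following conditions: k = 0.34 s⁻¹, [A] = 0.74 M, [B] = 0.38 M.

0.2516 M/s

Step 1: The rate law is rate = k[A]^1
Step 2: Note that the rate does not depend on [B] (zero order in B).
Step 3: rate = 0.34 × (0.74)^1 = 0.2516 M/s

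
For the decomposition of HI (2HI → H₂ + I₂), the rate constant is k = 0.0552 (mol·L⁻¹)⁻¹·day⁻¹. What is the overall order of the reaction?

second order (2)

Step 1: The units of k for an nth-order reaction are (concentration)^(1-n)·(time)⁻¹.
Step 2: Here k has units (mol·L⁻¹)⁻¹·day⁻¹, so the concentration exponent is -1.
Step 3: 1 - n = -1 ⇒ n = 2. The reaction is second order.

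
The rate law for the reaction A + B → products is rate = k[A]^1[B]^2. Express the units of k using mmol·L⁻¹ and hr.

(mmol·L⁻¹)⁻²·hr⁻¹

Step 1: Overall order = 1 + 2 = 3.
Step 2: rate has units mmol·L⁻¹·hr⁻¹; [A]^1[B]^2 has units (mmol·L⁻¹)^3.
Step 3: k = rate/([A]^1[B]^2), so units of k = (mmol·L⁻¹)^(1-3)·hr⁻¹ = (mmol·L⁻¹)⁻²·hr⁻¹.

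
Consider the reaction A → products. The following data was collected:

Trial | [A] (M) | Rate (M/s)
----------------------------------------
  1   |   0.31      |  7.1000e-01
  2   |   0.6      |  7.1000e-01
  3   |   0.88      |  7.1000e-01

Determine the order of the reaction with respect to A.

zeroth order (0)

Step 1: Compare trials - when concentration changes, rate stays constant.
Step 2: rate₂/rate₁ = 7.1000e-01/7.1000e-01 = 1
Step 3: [A]₂/[A]₁ = 0.6/0.31 = 1.935
Step 4: Since rate ratio ≈ (conc ratio)^0, the reaction is zeroth order.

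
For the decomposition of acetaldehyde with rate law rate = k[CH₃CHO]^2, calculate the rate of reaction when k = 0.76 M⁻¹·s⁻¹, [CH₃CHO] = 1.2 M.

1.094 M/s

Step 1: Identify the rate law: rate = k[CH₃CHO]^2
Step 2: Substitute values: rate = 0.76 × (1.2)^2
Step 3: Calculate: rate = 0.76 × 1.44 = 1.0944 M/s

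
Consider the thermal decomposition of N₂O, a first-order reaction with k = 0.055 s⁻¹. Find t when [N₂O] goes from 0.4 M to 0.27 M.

7.146 s

Step 1: For first-order: t = ln([N₂O]₀/[N₂O])/k
Step 2: t = ln(0.4/0.27)/0.055
Step 3: t = ln(1.481)/0.055
Step 4: t = 0.393/0.055 = 7.146 s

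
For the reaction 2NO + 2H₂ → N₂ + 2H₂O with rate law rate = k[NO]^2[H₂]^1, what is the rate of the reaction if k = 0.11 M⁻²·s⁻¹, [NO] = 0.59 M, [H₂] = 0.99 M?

0.03791 M/s

Step 1: The rate law is rate = k[NO]^2[H₂]^1
Step 2: Substitute: rate = 0.11 × (0.59)^2 × (0.99)^1
Step 3: rate = 0.11 × 0.3481 × 0.99 = 0.0379081 M/s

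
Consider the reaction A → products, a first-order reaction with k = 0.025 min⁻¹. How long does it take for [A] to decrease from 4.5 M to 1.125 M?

55.45 min

Step 1: For first-order: t = ln([A]₀/[A])/k
Step 2: t = ln(4.5/1.125)/0.025
Step 3: t = ln(4)/0.025
Step 4: t = 1.386/0.025 = 55.45 min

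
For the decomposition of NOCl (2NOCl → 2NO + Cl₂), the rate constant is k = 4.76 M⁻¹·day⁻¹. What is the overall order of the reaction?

second order (2)

Step 1: The units of k for an nth-order reaction are (concentration)^(1-n)·(time)⁻¹.
Step 2: Here k has units M⁻¹·day⁻¹, so the concentration exponent is -1.
Step 3: 1 - n = -1 ⇒ n = 2. The reaction is second order.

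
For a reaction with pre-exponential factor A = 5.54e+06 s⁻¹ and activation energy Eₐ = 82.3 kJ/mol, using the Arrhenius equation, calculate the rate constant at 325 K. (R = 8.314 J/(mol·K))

3.28e-07 s⁻¹

Step 1: Use the Arrhenius equation: k = A × exp(-Eₐ/RT)
Step 2: Convert Eₐ to J/mol: 82.3 kJ/mol = 82300 J/mol
Step 3: Calculate the exponent: -Eₐ/(RT) = -82300/(8.314 × 325) = -30.45836
Step 4: k = 5.54e+06 × exp(-30.45836)
Step 5: k = 5.54e+06 × 5.91701e-14 = 3.2780e-07 s⁻¹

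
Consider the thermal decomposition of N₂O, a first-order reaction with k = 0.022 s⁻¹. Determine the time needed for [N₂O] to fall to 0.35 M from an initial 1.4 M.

63.01 s

Step 1: For first-order: t = ln([N₂O]₀/[N₂O])/k
Step 2: t = ln(1.4/0.35)/0.022
Step 3: t = ln(4)/0.022
Step 4: t = 1.386/0.022 = 63.01 s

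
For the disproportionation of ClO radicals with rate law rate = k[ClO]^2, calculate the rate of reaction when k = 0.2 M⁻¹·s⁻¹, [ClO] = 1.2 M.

0.288 M/s

Step 1: Identify the rate law: rate = k[ClO]^2
Step 2: Substitute values: rate = 0.2 × (1.2)^2
Step 3: Calculate: rate = 0.2 × 1.44 = 0.288 M/s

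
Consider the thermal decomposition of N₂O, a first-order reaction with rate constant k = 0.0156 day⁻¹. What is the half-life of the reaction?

44.43 day

Step 1: For a first-order reaction, t₁/₂ = ln(2)/k
Step 2: t₁/₂ = ln(2)/0.0156
Step 3: t₁/₂ = 0.6931/0.0156 = 44.43 day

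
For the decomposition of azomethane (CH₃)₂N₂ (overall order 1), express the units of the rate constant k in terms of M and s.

s⁻¹

Step 1: For overall order n, rate = k × (concentration)^n.
Step 2: Rate has units M·s⁻¹; concentration term has units M^1.
Step 3: k = rate / (concentration)^n, so units of k = M^(1-1)·s⁻¹ = s⁻¹.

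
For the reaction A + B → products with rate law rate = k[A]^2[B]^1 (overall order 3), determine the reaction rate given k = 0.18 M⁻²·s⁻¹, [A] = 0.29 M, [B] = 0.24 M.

0.003633 M/s

Step 1: The rate law is rate = k[A]^2[B]^1, overall order = 2+1 = 3
Step 2: Substitute values: rate = 0.18 × (0.29)^2 × (0.24)^1
Step 3: rate = 0.18 × 0.0841 × 0.24 = 0.00363312 M/s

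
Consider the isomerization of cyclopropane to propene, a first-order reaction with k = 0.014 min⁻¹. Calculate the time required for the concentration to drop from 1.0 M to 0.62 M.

34.15 min

Step 1: For first-order: t = ln([cyclopropane]₀/[cyclopropane])/k
Step 2: t = ln(1.0/0.62)/0.014
Step 3: t = ln(1.613)/0.014
Step 4: t = 0.478/0.014 = 34.15 min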